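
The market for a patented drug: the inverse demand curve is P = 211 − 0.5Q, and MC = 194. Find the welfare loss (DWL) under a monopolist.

Competitive firms price at marginal cost: P = 194, giving Q = 34.
The monopolist equates marginal revenue to marginal cost: 211 − Q = 194, so Q = 17. From demand, P = 202.5.
DWL is the triangle between Q = 17 and Q = 34: ½·(34 − 17)·(202.5 − 194) = 72.25.

DWL = 72.25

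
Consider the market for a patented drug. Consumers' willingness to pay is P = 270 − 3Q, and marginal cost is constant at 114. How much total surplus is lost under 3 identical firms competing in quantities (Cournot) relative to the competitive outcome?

DWL = 253.5

Competitive firms price at marginal cost: P = 114, giving Q = 52.
In a 3-firm Cournot equilibrium, symmetry and the first-order condition give q = (270 − 114)/(12) = 13. So Q = 39 and P = 153.
DWL is the triangle between Q = 39 and Q = 52: ½·(52 − 39)·(153 − 114) = 253.5.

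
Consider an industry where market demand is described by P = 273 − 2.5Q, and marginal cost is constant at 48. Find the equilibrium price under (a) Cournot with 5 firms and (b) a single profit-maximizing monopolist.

Cournot: P = 85.5; Monopoly: P = 160.5

With 5 symmetric Cournot firms, each firm's FOC gives 273 − 15q = 48, so q = 15, Q = 5·15 = 75, and P = 85.5.
A monopolist chooses Q where MR = MC. MR = 273 − 5Q; setting this equal to 48 gives Q = 45 and P = 160.5.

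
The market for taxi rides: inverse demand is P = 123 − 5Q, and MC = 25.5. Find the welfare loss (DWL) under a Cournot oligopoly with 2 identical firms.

DWL = 105.625

Perfect competition: P = MC = 25.5, so 123 − 5Q = 25.5 and Q = 19.5.
With 2 symmetric Cournot firms, each firm's FOC gives 123 − 15q = 25.5, so q = 6.5, Q = 2·6.5 = 13, and P = 58.
DWL is the triangle between Q = 13 and Q = 19.5: ½·(19.5 − 13)·(58 − 25.5) = 105.625.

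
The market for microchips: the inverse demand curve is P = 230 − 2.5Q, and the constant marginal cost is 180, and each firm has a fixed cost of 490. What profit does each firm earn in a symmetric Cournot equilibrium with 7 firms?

π_i = −474.375

With 7 symmetric Cournot firms, each firm's FOC gives 230 − 20q = 180, so q = 2.5, Q = 7·2.5 = 17.5, and P = 186.25.
Each firm's profit = (186.25 − 180)·2.5 − 490 = −474.375.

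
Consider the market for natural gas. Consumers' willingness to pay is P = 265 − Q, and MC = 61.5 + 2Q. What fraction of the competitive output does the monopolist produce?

Monopoly sets MR = MC: 265 − 2Q = 61.5 + 2Q ⇒ Q = 50.875, P = 265 − 50.875 = 214.125.
Competitive equilibrium sets price equal to marginal cost: 265 − Q = 61.5 + 2Q, so Q = 407/6 and P = 1183/6.
Ratio Q_m/Q_c = 50.875/(407/6) = 0.75.

Q_m/Q_c = 0.75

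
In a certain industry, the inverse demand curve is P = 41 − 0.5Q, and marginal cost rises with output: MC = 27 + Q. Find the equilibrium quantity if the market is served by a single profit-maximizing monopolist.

The monopolist equates marginal revenue to marginal cost: 41 − Q = 27 + Q, so Q = 7. From demand, P = 37.5.

Q = 7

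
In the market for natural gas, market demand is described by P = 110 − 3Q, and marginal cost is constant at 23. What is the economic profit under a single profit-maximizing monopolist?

Profit = 630.75

Monopoly sets MR = MC: 110 − 6Q = 23 ⇒ Q = 14.5, P = 110 − 3·14.5 = 66.5.
Profit = (66.5 − 23)·14.5 = 630.75.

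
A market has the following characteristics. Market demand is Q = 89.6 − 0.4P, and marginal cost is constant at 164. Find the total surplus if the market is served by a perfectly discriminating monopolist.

Inverting demand: P = 224 − 2.5Q.
With perfect price discrimination, output is the efficient level Q = 24 (where demand meets MC), but every buyer pays their willingness to pay: CS = 0 and PS = total surplus.
TS = 720 (equal to competitive TS).

TS = 720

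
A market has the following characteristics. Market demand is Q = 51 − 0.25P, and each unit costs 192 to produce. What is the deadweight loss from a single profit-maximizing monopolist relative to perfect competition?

DWL = 4.5

Inverting demand: P = 204 − 4Q.
Perfect competition: P = MC = 192, so 204 − 4Q = 192 and Q = 3.
A monopolist chooses Q where MR = MC. MR = 204 − 8Q; setting this equal to 192 gives Q = 1.5 and P = 198.
DWL is the triangle between Q = 1.5 and Q = 3: ½·(3 − 1.5)·(198 − 192) = 4.5.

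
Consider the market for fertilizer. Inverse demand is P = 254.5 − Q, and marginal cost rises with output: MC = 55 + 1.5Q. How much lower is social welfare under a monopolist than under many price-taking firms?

Social welfare falls by 649.8

Under competition P = MC: 254.5 − Q = 55 + 1.5Q ⇒ Q = 79.8, P = 174.7.
CS = ½·(254.5 − 174.7)·79.8 = 3184.02; PS = (174.7·79.8 − 55·79.8 − ½·1.5·79.8²) = 4776.03; TS = 7960.05.
A monopolist chooses Q where MR = MC. MR = 254.5 − 2Q; setting this equal to 55 + 1.5Q gives Q = 57 and P = 197.5.
CS = ½·(254.5 − 197.5)·57 = 1624.5; PS = (197.5·57 − 55·57 − ½·1.5·57²) = 5685.75; TS = 7310.25.
Change in social welfare: 7310.25 − 7960.05 = −649.8.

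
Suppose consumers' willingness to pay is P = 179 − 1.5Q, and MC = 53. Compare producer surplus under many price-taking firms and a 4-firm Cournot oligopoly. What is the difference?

PS rises by 1693.44

Perfect competition: P = MC = 53, so 179 − 1.5Q = 53 and Q = 84.
PS = (53 − 53)·84 = 0.
In a 4-firm Cournot equilibrium, symmetry and the first-order condition give q = (179 − 53)/(7.5) = 16.8. So Q = 67.2 and P = 78.2.
PS = (78.2 − 53)·67.2 = 1693.44.
Change in producer surplus: 1693.44 − 0 = 1693.44.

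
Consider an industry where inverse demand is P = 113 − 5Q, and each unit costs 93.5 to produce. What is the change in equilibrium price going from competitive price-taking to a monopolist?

P rises by 9.75

Under competition P = MC = 93.5, so Q = (113 − 93.5)/5 = 3.9.
Monopoly sets MR = MC: 113 − 10Q = 93.5 ⇒ Q = 1.95, P = 113 − 5·1.95 = 103.25.
Change in equilibrium price: 103.25 − 93.5 = 9.75.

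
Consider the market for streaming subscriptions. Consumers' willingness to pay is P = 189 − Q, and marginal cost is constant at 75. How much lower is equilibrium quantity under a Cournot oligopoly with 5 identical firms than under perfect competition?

Equilibrium quantity falls by 19

Perfect competition: P = MC = 75, so 189 − Q = 75 and Q = 114.
With 5 symmetric Cournot firms, each firm's FOC gives 189 − 6q = 75, so q = 19, Q = 5·19 = 95, and P = 94.
Change in equilibrium quantity: 95 − 114 = −19.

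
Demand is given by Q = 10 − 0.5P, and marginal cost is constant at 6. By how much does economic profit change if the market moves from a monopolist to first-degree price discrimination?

π rises by 24.5

Inverting demand: P = 20 − 2Q.
A monopolist chooses Q where MR = MC. MR = 20 − 4Q; setting this equal to 6 gives Q = 3.5 and P = 13.
Profit = (13 − 6)·3.5 = 24.5.
A perfectly discriminating monopolist sells every unit with P(Q) ≥ MC(Q), so output equals the competitive quantity Q = 7. Each buyer pays their reservation price, so CS = 0 and the firm captures all surplus.
PS equals the full surplus area, 49. Profit = 49 = 49.
Change in economic profit: 49 − 24.5 = 24.5.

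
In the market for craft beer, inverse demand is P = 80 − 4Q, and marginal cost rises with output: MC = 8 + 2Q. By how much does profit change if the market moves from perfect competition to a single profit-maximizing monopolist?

Profit rises by 115.2

Competitive equilibrium sets price equal to marginal cost: 80 − 4Q = 8 + 2Q, so Q = 12 and P = 32.
Profit = 32·12 − (8·12 + ½·2·12²) = 144.
The monopolist equates marginal revenue to marginal cost: 80 − 8Q = 8 + 2Q, so Q = 7.2. From demand, P = 51.2.
Profit = 51.2·7.2 − (8·7.2 + ½·2·7.2²) = 259.2.
Change in profit: 259.2 − 144 = 115.2.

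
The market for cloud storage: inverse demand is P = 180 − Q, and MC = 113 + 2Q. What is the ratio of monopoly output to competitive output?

Q_m/Q_c = 0.75

The monopolist equates marginal revenue to marginal cost: 180 − 2Q = 113 + 2Q, so Q = 16.75. From demand, P = 163.25.
Competitive equilibrium sets price equal to marginal cost: 180 − Q = 113 + 2Q, so Q = 67/3 and P = 473/3.
Ratio Q_m/Q_c = 16.75/(67/3) = 0.75.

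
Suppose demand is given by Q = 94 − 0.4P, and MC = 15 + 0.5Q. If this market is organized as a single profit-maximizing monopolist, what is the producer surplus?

PS = 4400

Inverting demand: P = 235 − 2.5Q.
The monopolist equates marginal revenue to marginal cost: 235 − 5Q = 15 + 0.5Q, so Q = 40. From demand, P = 135.
PS = P·Q − VC(Q) = 135·40 − (15·40 + ½·0.5·40²) = 4400.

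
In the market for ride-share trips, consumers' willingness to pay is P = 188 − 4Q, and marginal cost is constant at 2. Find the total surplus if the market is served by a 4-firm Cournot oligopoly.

Cournot with 4 identical firms: the symmetric best-response condition is 188 − 20q = 2. Each firm produces q = 9.3, total output Q = 37.2, price P = 39.2.
CS = ½·(188 − 39.2)·37.2 = 2767.68; PS = (39.2 − 2)·37.2 = 1383.84; TS = 4151.52.

TS = 4151.52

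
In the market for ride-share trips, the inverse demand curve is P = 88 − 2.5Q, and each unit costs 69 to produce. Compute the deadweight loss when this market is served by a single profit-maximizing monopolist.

Perfect competition: P = MC = 69, so 88 − 2.5Q = 69 and Q = 7.6.
Monopoly sets MR = MC: 88 − 5Q = 69 ⇒ Q = 3.8, P = 88 − 2.5·3.8 = 78.5.
DWL is the triangle between Q = 3.8 and Q = 7.6: ½·(7.6 − 3.8)·(78.5 − 69) = 18.05.

DWL = 18.05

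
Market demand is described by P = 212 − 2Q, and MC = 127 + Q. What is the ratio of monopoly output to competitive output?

Q_m/Q_c = 0.6

The monopolist equates marginal revenue to marginal cost: 212 − 4Q = 127 + Q, so Q = 17. From demand, P = 178.
Competitive equilibrium sets price equal to marginal cost: 212 − 2Q = 127 + Q, so Q = 85/3 and P = 466/3.
Ratio Q_m/Q_c = 17/(85/3) = 0.6.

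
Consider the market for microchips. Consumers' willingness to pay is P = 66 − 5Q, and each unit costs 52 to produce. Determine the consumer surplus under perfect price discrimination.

A perfectly discriminating monopolist sells every unit with P(Q) ≥ MC(Q), so output equals the competitive quantity Q = 2.8. Each buyer pays their reservation price, so CS = 0 and the firm captures all surplus.
CS = 0.

CS = 0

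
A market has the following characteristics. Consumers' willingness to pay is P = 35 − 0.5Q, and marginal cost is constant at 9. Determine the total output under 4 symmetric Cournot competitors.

Q = 41.6

In a 4-firm Cournot equilibrium, symmetry and the first-order condition give q = (35 − 9)/(2.5) = 10.4. So Q = 41.6 and P = 14.2.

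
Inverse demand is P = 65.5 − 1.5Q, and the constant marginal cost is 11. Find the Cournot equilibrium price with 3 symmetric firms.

In a 3-firm Cournot equilibrium, symmetry and the first-order condition give q = (65.5 − 11)/(6) = 109/12. So Q = 27.25 and P = 24.625.

P = 24.625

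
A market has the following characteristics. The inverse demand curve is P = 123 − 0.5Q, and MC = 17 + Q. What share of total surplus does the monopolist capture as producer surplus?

PS/TS = 0.8

Monopoly sets MR = MC: 123 − Q = 17 + Q ⇒ Q = 53, P = 123 − 0.5·53 = 96.5.
CS = ½·(123 − 96.5)·53 = 702.25.
PS = P·Q − VC(Q) = 96.5·53 − (17·53 + ½·1·53²) = 2809.
Share captured = PS/TS = 2809/3511.25 = 0.8.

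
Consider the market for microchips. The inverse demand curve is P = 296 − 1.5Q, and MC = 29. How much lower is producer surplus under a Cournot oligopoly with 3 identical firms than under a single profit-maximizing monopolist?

Producer surplus falls by 2970.375

A monopolist chooses Q where MR = MC. MR = 296 − 3Q; setting this equal to 29 gives Q = 89 and P = 162.5.
PS = (162.5 − 29)·89 = 11881.5.
With 3 symmetric Cournot firms, each firm's FOC gives 296 − 6q = 29, so q = 44.5, Q = 3·44.5 = 133.5, and P = 95.75.
PS = (95.75 − 29)·133.5 = 8911.125.
Change in producer surplus: 8911.125 − 11881.5 = −2970.375.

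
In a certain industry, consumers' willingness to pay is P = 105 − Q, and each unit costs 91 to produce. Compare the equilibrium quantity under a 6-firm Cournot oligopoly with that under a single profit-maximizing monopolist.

Cournot with 6 identical firms: the symmetric best-response condition is 105 − 7q = 91. Each firm produces q = 2, total output Q = 12, price P = 93.
A monopolist chooses Q where MR = MC. MR = 105 − 2Q; setting this equal to 91 gives Q = 7 and P = 98.

Cournot: Q = 12; Monopoly: Q = 7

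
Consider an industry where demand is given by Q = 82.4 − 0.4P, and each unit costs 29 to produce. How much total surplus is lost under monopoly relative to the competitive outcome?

Inverting demand: P = 206 − 2.5Q.
Competitive firms price at marginal cost: P = 29, giving Q = 70.8.
The monopolist equates marginal revenue to marginal cost: 206 − 5Q = 29, so Q = 35.4. From demand, P = 117.5.
DWL is the triangle between Q = 35.4 and Q = 70.8: ½·(70.8 − 35.4)·(117.5 − 29) = 1566.45.

DWL = 1566.45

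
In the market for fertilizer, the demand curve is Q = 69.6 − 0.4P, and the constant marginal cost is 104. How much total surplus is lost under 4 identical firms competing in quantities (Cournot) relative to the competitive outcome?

Inverting demand: P = 174 − 2.5Q.
Competitive firms price at marginal cost: P = 104, giving Q = 28.
With 4 symmetric Cournot firms, each firm's FOC gives 174 − 12.5q = 104, so q = 5.6, Q = 4·5.6 = 22.4, and P = 118.
DWL is the triangle between Q = 22.4 and Q = 28: ½·(28 − 22.4)·(118 − 104) = 39.2.

DWL = 39.2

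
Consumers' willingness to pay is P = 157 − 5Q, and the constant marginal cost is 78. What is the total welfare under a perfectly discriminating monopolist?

TS = 624.1

A perfectly discriminating monopolist sells every unit with P(Q) ≥ MC(Q), so output equals the competitive quantity Q = 15.8. Each buyer pays their reservation price, so CS = 0 and the firm captures all surplus.
TS = 624.1 (equal to competitive TS).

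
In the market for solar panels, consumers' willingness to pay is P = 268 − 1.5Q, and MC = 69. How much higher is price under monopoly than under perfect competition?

Under competition P = MC = 69, so Q = (268 − 69)/1.5 = 398/3.
Monopoly sets MR = MC: 268 − 3Q = 69 ⇒ Q = 199/3, P = 268 − 1.5·199/3 = 168.5.
Change in price: 168.5 − 69 = 99.5.

Price rises by 99.5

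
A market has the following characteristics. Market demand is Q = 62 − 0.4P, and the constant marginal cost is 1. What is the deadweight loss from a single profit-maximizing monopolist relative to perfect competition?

DWL = 1185.8

Inverting demand: P = 155 − 2.5Q.
Perfect competition: P = MC = 1, so 155 − 2.5Q = 1 and Q = 61.6.
Monopoly sets MR = MC: 155 − 5Q = 1 ⇒ Q = 30.8, P = 155 − 2.5·30.8 = 78.
DWL is the triangle between Q = 30.8 and Q = 61.6: ½·(61.6 − 30.8)·(78 − 1) = 1185.8.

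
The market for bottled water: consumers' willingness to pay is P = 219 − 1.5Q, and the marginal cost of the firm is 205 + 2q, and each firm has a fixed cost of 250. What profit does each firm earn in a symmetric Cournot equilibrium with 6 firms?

In a 6-firm Cournot equilibrium, symmetry and the first-order condition give q = (219 − 205)/(12.5) = 1.12. So Q = 6.72 and P = 208.92.
Each firm's profit = 208.92·1.12 − (205·1.12 + ½·2·1.12²) − 250 = −246.864.

π_i = −246.864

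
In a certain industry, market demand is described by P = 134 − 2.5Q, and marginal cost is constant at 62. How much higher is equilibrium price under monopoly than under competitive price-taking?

Equilibrium price rises by 36

Perfect competition: P = MC = 62, so 134 − 2.5Q = 62 and Q = 28.8.
Monopoly sets MR = MC: 134 − 5Q = 62 ⇒ Q = 14.4, P = 134 − 2.5·14.4 = 98.
Change in equilibrium price: 98 − 62 = 36.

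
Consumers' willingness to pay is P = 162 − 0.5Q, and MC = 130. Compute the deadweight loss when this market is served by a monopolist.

DWL = 256

Under competition P = MC = 130, so Q = (162 − 130)/0.5 = 64.
The monopolist equates marginal revenue to marginal cost: 162 − Q = 130, so Q = 32. From demand, P = 146.
DWL is the triangle between Q = 32 and Q = 64: ½·(64 − 32)·(146 − 130) = 256.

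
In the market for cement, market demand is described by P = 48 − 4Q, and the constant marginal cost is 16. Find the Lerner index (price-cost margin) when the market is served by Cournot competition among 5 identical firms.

Lerner index = 0.25

With 5 symmetric Cournot firms, each firm's FOC gives 48 − 24q = 16, so q = 4/3, Q = 5·4/3 = 20/3, and P = 64/3.
Lerner index = (P − MC)/P = (64/3 − 16)/(64/3) = 0.25.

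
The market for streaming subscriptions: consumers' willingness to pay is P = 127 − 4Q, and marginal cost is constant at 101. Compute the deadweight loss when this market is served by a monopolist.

DWL = 21.125

Under competition P = MC = 101, so Q = (127 − 101)/4 = 6.5.
Monopoly sets MR = MC: 127 − 8Q = 101 ⇒ Q = 3.25, P = 127 − 4·3.25 = 114.
DWL is the triangle between Q = 3.25 and Q = 6.5: ½·(6.5 − 3.25)·(114 − 101) = 21.125.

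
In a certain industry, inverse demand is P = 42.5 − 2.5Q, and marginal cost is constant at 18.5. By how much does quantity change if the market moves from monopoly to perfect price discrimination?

A monopolist chooses Q where MR = MC. MR = 42.5 − 5Q; setting this equal to 18.5 gives Q = 4.8 and P = 30.5.
Under first-degree price discrimination the firm charges each unit its demand price and produces up to where P = MC, i.e. Q = 9.6. Consumer surplus is zero; producer surplus equals total surplus.
Change in quantity: 9.6 − 4.8 = 4.8.

Q rises by 4.8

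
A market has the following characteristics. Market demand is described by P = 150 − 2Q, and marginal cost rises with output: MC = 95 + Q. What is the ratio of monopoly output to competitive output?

Q_m/Q_c = 0.6

A monopolist chooses Q where MR = MC. MR = 150 − 4Q; setting this equal to 95 + Q gives Q = 11 and P = 128.
Competitive equilibrium sets price equal to marginal cost: 150 − 2Q = 95 + Q, so Q = 55/3 and P = 340/3.
Ratio Q_m/Q_c = 11/(55/3) = 0.6.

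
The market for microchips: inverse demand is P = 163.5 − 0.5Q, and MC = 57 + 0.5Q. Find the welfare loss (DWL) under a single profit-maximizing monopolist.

Competitive equilibrium sets price equal to marginal cost: 163.5 − 0.5Q = 57 + 0.5Q, so Q = 106.5 and P = 110.25.
The monopolist equates marginal revenue to marginal cost: 163.5 − Q = 57 + 0.5Q, so Q = 71. From demand, P = 128.
CS = ½·(163.5 − 110.25)·106.5 = 45369/16; PS = (110.25·106.5 − 57·106.5 − ½·0.5·106.5²) = 45369/16; TS = 5671.125.
CS = ½·(163.5 − 128)·71 = 1260.25; PS = (128·71 − 57·71 − ½·0.5·71²) = 3780.75; TS = 5041.
DWL = 5671.125 − 5041 = 630.125.

DWL = 630.125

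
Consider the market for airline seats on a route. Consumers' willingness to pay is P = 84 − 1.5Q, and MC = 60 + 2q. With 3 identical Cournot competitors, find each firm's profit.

π_i = 22.5

In a 3-firm Cournot equilibrium, symmetry and the first-order condition give q = (84 − 60)/(8) = 3. So Q = 9 and P = 70.5.
Each firm's profit = 70.5·3 − (60·3 + ½·2·3²) = 22.5.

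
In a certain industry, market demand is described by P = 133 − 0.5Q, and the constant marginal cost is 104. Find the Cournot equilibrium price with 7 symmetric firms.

P = 107.625

Cournot with 7 identical firms: the symmetric best-response condition is 133 − 4q = 104. Each firm produces q = 7.25, total output Q = 50.75, price P = 107.625.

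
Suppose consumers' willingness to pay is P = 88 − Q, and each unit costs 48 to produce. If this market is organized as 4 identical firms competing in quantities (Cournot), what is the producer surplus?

PS = 256

In a 4-firm Cournot equilibrium, symmetry and the first-order condition give q = (88 − 48)/(5) = 8. So Q = 32 and P = 56.
PS = (56 − 48)·32 = 256.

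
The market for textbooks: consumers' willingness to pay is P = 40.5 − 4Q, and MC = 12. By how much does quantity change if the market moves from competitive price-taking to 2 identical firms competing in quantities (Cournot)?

Q falls by 2.375

Under competition P = MC = 12, so Q = (40.5 − 12)/4 = 7.125.
In a 2-firm Cournot equilibrium, symmetry and the first-order condition give q = (40.5 − 12)/(12) = 2.375. So Q = 4.75 and P = 21.5.
Change in quantity: 4.75 − 7.125 = −2.375.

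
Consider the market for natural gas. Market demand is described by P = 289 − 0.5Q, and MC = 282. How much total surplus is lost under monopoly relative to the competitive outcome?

DWL = 12.25

Under competition P = MC = 282, so Q = (289 − 282)/0.5 = 14.
Monopoly sets MR = MC: 289 − Q = 282 ⇒ Q = 7, P = 289 − 0.5·7 = 285.5.
DWL is the triangle between Q = 7 and Q = 14: ½·(14 − 7)·(285.5 − 282) = 12.25.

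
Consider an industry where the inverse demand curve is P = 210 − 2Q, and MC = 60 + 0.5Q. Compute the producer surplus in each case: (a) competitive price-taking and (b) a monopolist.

Under competition P = MC: 210 − 2Q = 60 + 0.5Q ⇒ Q = 60, P = 90.
PS = P·Q − VC(Q) = 90·60 − (60·60 + ½·0.5·60²) = 900.
A monopolist chooses Q where MR = MC. MR = 210 − 4Q; setting this equal to 60 + 0.5Q gives Q = 100/3 and P = 430/3.
PS = P·Q − VC(Q) = 430/3·100/3 − (60·100/3 + ½·0.5·(100/3)²) = 2500.

Competition: PS = 900; Monopoly: PS = 2500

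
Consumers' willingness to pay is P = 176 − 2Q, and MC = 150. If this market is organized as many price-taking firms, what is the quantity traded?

Q = 13

Perfect competition: P = MC = 150, so 176 − 2Q = 150 and Q = 13.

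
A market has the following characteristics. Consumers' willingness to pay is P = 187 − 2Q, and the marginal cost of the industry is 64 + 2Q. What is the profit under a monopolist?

Profit = 1260.75

Monopoly sets MR = MC: 187 − 4Q = 64 + 2Q ⇒ Q = 20.5, P = 187 − 2·20.5 = 146.
Profit = 146·20.5 − (64·20.5 + ½·2·20.5²) = 1260.75.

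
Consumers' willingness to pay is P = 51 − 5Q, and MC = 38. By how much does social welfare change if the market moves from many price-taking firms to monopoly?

Social welfare falls by 4.225

Perfect competition: P = MC = 38, so 51 − 5Q = 38 and Q = 2.6.
CS = ½·(51 − 38)·2.6 = 16.9; PS = (38 − 38)·2.6 = 0; TS = 16.9.
The monopolist equates marginal revenue to marginal cost: 51 − 10Q = 38, so Q = 1.3. From demand, P = 44.5.
CS = ½·(51 − 44.5)·1.3 = 4.225; PS = (44.5 − 38)·1.3 = 8.45; TS = 12.675.
Change in social welfare: 12.675 − 16.9 = −4.225.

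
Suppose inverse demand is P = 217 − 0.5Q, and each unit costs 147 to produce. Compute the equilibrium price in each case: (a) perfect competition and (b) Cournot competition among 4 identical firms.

Competition: P = 147; Cournot: P = 161

Perfect competition: P = MC = 147, so 217 − 0.5Q = 147 and Q = 140.
In a 4-firm Cournot equilibrium, symmetry and the first-order condition give q = (217 − 147)/(2.5) = 28. So Q = 112 and P = 161.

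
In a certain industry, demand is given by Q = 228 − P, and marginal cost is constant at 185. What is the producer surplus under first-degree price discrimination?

Inverting demand: P = 228 − Q.
Under first-degree price discrimination the firm charges each unit its demand price and produces up to where P = MC, i.e. Q = 43. Consumer surplus is zero; producer surplus equals total surplus.
PS = ½·(228 − 185)·43 = 924.5.

PS = 924.5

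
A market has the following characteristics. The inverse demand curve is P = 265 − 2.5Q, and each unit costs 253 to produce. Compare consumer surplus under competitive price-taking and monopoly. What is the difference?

Consumer surplus falls by 21.6

Competitive firms price at marginal cost: P = 253, giving Q = 4.8.
CS = ½·(265 − 253)·4.8 = 28.8.
Monopoly sets MR = MC: 265 − 5Q = 253 ⇒ Q = 2.4, P = 265 − 2.5·2.4 = 259.
CS = ½·(265 − 259)·2.4 = 7.2.
Change in consumer surplus: 7.2 − 28.8 = −21.6.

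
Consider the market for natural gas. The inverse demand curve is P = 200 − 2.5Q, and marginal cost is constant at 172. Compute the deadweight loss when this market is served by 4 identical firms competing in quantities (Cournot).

DWL = 6.272

Under competition P = MC = 172, so Q = (200 − 172)/2.5 = 11.2.
Cournot with 4 identical firms: the symmetric best-response condition is 200 − 12.5q = 172. Each firm produces q = 2.24, total output Q = 8.96, price P = 177.6.
DWL is the triangle between Q = 8.96 and Q = 11.2: ½·(11.2 − 8.96)·(177.6 − 172) = 6.272.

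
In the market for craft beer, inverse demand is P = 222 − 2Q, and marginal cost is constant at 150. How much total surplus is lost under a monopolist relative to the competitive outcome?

DWL = 324

Perfect competition: P = MC = 150, so 222 − 2Q = 150 and Q = 36.
The monopolist equates marginal revenue to marginal cost: 222 − 4Q = 150, so Q = 18. From demand, P = 186.
DWL is the triangle between Q = 18 and Q = 36: ½·(36 − 18)·(186 − 150) = 324.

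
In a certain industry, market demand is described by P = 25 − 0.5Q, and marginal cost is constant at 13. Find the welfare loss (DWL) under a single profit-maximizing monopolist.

DWL = 36

Under competition P = MC = 13, so Q = (25 − 13)/0.5 = 24.
The monopolist equates marginal revenue to marginal cost: 25 − Q = 13, so Q = 12. From demand, P = 19.
DWL is the triangle between Q = 12 and Q = 24: ½·(24 − 12)·(19 − 13) = 36.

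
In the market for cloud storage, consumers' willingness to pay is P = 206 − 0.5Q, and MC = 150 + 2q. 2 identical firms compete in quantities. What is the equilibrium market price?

In a 2-firm Cournot equilibrium, symmetry and the first-order condition give q = (206 − 150)/(3.5) = 16. So Q = 32 and P = 190.

P = 190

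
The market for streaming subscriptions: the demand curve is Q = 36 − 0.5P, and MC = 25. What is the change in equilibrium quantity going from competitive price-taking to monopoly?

Inverting demand: P = 72 − 2Q.
Under competition P = MC = 25, so Q = (72 − 25)/2 = 23.5.
The monopolist equates marginal revenue to marginal cost: 72 − 4Q = 25, so Q = 11.75. From demand, P = 48.5.
Change in equilibrium quantity: 11.75 − 23.5 = −11.75.

Equilibrium quantity falls by 11.75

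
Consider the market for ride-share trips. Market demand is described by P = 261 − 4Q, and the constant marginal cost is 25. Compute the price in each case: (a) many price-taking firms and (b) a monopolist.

Competition: P = 25; Monopoly: P = 143

Competitive firms price at marginal cost: P = 25, giving Q = 59.
A monopolist chooses Q where MR = MC. MR = 261 − 8Q; setting this equal to 25 gives Q = 29.5 and P = 143.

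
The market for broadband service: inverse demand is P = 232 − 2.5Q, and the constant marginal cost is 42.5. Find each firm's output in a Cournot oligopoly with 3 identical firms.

q_i = 18.95

In a 3-firm Cournot equilibrium, symmetry and the first-order condition give q = (232 − 42.5)/(10) = 18.95. So Q = 56.85 and P = 89.875.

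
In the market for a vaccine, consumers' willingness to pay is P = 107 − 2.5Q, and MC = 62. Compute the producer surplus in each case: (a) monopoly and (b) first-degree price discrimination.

Monopoly: PS = 202.5; Perfect PD: PS = 405

A monopolist chooses Q where MR = MC. MR = 107 − 5Q; setting this equal to 62 gives Q = 9 and P = 84.5.
PS = (84.5 − 62)·9 = 202.5.
Under first-degree price discrimination the firm charges each unit its demand price and produces up to where P = MC, i.e. Q = 18. Consumer surplus is zero; producer surplus equals total surplus.
PS = ½·(107 − 62)·18 = 405.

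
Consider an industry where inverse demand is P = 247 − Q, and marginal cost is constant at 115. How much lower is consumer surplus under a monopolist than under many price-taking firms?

Consumer surplus falls by 6534

Under competition P = MC = 115, so Q = (247 − 115)/1 = 132.
CS = ½·(247 − 115)·132 = 8712.
A monopolist chooses Q where MR = MC. MR = 247 − 2Q; setting this equal to 115 gives Q = 66 and P = 181.
CS = ½·(247 − 181)·66 = 2178.
Change in consumer surplus: 2178 − 8712 = −6534.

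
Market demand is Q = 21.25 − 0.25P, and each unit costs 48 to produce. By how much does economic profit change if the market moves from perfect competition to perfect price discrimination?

π rises by 171.125

Inverting demand: P = 85 − 4Q.
Competitive firms price at marginal cost: P = 48, giving Q = 9.25.
Profit = (48 − 48)·9.25 = 0.
With perfect price discrimination, output is the efficient level Q = 9.25 (where demand meets MC), but every buyer pays their willingness to pay: CS = 0 and PS = total surplus.
PS equals the full surplus area, 171.125. Profit = 171.125 = 171.125.
Change in economic profit: 171.125 − 0 = 171.125.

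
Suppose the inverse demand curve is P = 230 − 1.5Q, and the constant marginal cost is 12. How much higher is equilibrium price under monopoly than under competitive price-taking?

P rises by 109

Under competition P = MC = 12, so Q = (230 − 12)/1.5 = 436/3.
Monopoly sets MR = MC: 230 − 3Q = 12 ⇒ Q = 218/3, P = 230 − 1.5·218/3 = 121.
Change in equilibrium price: 121 − 12 = 109.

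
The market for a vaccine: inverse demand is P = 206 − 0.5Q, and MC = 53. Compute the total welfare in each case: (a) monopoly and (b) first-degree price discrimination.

The monopolist equates marginal revenue to marginal cost: 206 − Q = 53, so Q = 153. From demand, P = 129.5.
CS = ½·(206 − 129.5)·153 = 5852.25; PS = (129.5 − 53)·153 = 11704.5; TS = 17556.75.
A perfectly discriminating monopolist sells every unit with P(Q) ≥ MC(Q), so output equals the competitive quantity Q = 306. Each buyer pays their reservation price, so CS = 0 and the firm captures all surplus.
TS = 23409 (equal to competitive TS).

Monopoly: TS = 17556.75; Perfect PD: TS = 23409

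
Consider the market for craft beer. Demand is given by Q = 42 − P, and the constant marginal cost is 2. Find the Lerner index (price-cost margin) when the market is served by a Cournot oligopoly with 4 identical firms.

Inverting demand: P = 42 − Q.
In a 4-firm Cournot equilibrium, symmetry and the first-order condition give q = (42 − 2)/(5) = 8. So Q = 32 and P = 10.
Lerner index = (P − MC)/P = (10 − 2)/10 = 0.8.

Lerner index = 0.8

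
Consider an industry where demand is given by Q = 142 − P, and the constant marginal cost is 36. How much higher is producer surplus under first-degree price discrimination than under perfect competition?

PS rises by 5618

Inverting demand: P = 142 − Q.
Competitive firms price at marginal cost: P = 36, giving Q = 106.
PS = (36 − 36)·106 = 0.
With perfect price discrimination, output is the efficient level Q = 106 (where demand meets MC), but every buyer pays their willingness to pay: CS = 0 and PS = total surplus.
PS = ½·(142 − 36)·106 = 5618.
Change in producer surplus: 5618 − 0 = 5618.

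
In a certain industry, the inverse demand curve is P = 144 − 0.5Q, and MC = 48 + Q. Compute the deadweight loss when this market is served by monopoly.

Under competition P = MC: 144 − 0.5Q = 48 + Q ⇒ Q = 64, P = 112.
The monopolist equates marginal revenue to marginal cost: 144 − Q = 48 + Q, so Q = 48. From demand, P = 120.
CS = ½·(144 − 112)·64 = 1024; PS = (112·64 − 48·64 − ½·1·64²) = 2048; TS = 3072.
CS = ½·(144 − 120)·48 = 576; PS = (120·48 − 48·48 − ½·1·48²) = 2304; TS = 2880.
DWL = 3072 − 2880 = 192.

DWL = 192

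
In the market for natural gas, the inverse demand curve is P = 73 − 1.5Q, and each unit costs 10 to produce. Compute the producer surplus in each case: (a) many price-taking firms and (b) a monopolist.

Competition: PS = 0; Monopoly: PS = 661.5

Competitive firms price at marginal cost: P = 10, giving Q = 42.
PS = (10 − 10)·42 = 0.
The monopolist equates marginal revenue to marginal cost: 73 − 3Q = 10, so Q = 21. From demand, P = 41.5.
PS = (41.5 − 10)·21 = 661.5.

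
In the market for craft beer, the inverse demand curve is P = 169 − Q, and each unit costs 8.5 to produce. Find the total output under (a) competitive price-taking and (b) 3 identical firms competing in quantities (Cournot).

Competition: Q = 160.5; Cournot: Q = 120.375

Under competition P = MC = 8.5, so Q = (169 − 8.5)/1 = 160.5.
In a 3-firm Cournot equilibrium, symmetry and the first-order condition give q = (169 − 8.5)/(4) = 40.125. So Q = 120.375 and P = 48.625.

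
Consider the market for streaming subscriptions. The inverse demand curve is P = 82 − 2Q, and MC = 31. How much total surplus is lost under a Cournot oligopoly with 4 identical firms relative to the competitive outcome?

DWL = 26.01

Competitive firms price at marginal cost: P = 31, giving Q = 25.5.
With 4 symmetric Cournot firms, each firm's FOC gives 82 − 10q = 31, so q = 5.1, Q = 4·5.1 = 20.4, and P = 41.2.
DWL is the triangle between Q = 20.4 and Q = 25.5: ½·(25.5 − 20.4)·(41.2 − 31) = 26.01.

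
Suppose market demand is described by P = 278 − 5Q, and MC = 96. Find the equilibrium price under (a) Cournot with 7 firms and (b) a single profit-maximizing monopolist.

Cournot: P = 118.75; Monopoly: P = 187

With 7 symmetric Cournot firms, each firm's FOC gives 278 − 40q = 96, so q = 4.55, Q = 7·4.55 = 31.85, and P = 118.75.
A monopolist chooses Q where MR = MC. MR = 278 − 10Q; setting this equal to 96 gives Q = 18.2 and P = 187.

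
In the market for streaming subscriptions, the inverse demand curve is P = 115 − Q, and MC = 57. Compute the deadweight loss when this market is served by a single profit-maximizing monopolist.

DWL = 420.5

Under competition P = MC = 57, so Q = (115 − 57)/1 = 58.
Monopoly sets MR = MC: 115 − 2Q = 57 ⇒ Q = 29, P = 115 − 29 = 86.
DWL is the triangle between Q = 29 and Q = 58: ½·(58 − 29)·(86 − 57) = 420.5.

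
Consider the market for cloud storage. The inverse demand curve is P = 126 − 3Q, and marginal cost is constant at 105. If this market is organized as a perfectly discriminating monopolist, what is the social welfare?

TS = 73.5

A perfectly discriminating monopolist sells every unit with P(Q) ≥ MC(Q), so output equals the competitive quantity Q = 7. Each buyer pays their reservation price, so CS = 0 and the firm captures all surplus.
TS = 73.5 (equal to competitive TS).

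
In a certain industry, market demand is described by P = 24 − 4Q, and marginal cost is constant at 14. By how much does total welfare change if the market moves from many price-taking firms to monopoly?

TS falls by 3.125

Under competition P = MC = 14, so Q = (24 − 14)/4 = 2.5.
CS = ½·(24 − 14)·2.5 = 12.5; PS = (14 − 14)·2.5 = 0; TS = 12.5.
A monopolist chooses Q where MR = MC. MR = 24 − 8Q; setting this equal to 14 gives Q = 1.25 and P = 19.
CS = ½·(24 − 19)·1.25 = 3.125; PS = (19 − 14)·1.25 = 6.25; TS = 9.375.
Change in total welfare: 9.375 − 12.5 = −3.125.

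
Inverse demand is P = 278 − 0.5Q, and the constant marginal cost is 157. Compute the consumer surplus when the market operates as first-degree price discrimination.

Under first-degree price discrimination the firm charges each unit its demand price and produces up to where P = MC, i.e. Q = 242. Consumer surplus is zero; producer surplus equals total surplus.
CS = 0.

CS = 0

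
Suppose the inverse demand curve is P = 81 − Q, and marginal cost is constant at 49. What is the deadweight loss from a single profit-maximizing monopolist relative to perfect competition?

DWL = 128

Perfect competition: P = MC = 49, so 81 − Q = 49 and Q = 32.
The monopolist equates marginal revenue to marginal cost: 81 − 2Q = 49, so Q = 16. From demand, P = 65.
DWL is the triangle between Q = 16 and Q = 32: ½·(32 − 16)·(65 − 49) = 128.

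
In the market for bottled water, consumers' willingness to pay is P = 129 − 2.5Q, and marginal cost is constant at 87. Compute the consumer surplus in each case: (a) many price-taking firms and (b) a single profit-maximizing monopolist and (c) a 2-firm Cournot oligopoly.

Competitive firms price at marginal cost: P = 87, giving Q = 16.8.
CS = ½·(129 − 87)·16.8 = 352.8.
The monopolist equates marginal revenue to marginal cost: 129 − 5Q = 87, so Q = 8.4. From demand, P = 108.
CS = ½·(129 − 108)·8.4 = 88.2.
Cournot with 2 identical firms: the symmetric best-response condition is 129 − 7.5q = 87. Each firm produces q = 5.6, total output Q = 11.2, price P = 101.
CS = ½·(129 − 101)·11.2 = 156.8.

Competition: CS = 352.8; Monopoly: CS = 88.2; Cournot: CS = 156.8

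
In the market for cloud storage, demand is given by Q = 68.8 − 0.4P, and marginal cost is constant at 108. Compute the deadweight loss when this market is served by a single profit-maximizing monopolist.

DWL = 204.8

Inverting demand: P = 172 − 2.5Q.
Under competition P = MC = 108, so Q = (172 − 108)/2.5 = 25.6.
The monopolist equates marginal revenue to marginal cost: 172 − 5Q = 108, so Q = 12.8. From demand, P = 140.
DWL is the triangle between Q = 12.8 and Q = 25.6: ½·(25.6 − 12.8)·(140 − 108) = 204.8.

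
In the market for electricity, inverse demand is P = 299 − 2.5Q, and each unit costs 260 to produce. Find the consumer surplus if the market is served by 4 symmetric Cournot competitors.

With 4 symmetric Cournot firms, each firm's FOC gives 299 − 12.5q = 260, so q = 3.12, Q = 4·3.12 = 12.48, and P = 267.8.
CS = ½·(299 − 267.8)·12.48 = 194.688.

CS = 194.688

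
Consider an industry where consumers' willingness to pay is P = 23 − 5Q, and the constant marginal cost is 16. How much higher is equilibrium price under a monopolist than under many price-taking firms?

P rises by 3.5

Under competition P = MC = 16, so Q = (23 − 16)/5 = 1.4.
A monopolist chooses Q where MR = MC. MR = 23 − 10Q; setting this equal to 16 gives Q = 0.7 and P = 19.5.
Change in equilibrium price: 19.5 − 16 = 3.5.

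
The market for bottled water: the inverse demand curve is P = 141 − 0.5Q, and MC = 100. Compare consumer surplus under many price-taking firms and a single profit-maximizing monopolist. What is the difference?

CS falls by 1260.75

Competitive firms price at marginal cost: P = 100, giving Q = 82.
CS = ½·(141 − 100)·82 = 1681.
The monopolist equates marginal revenue to marginal cost: 141 − Q = 100, so Q = 41. From demand, P = 120.5.
CS = ½·(141 − 120.5)·41 = 420.25.
Change in consumer surplus: 420.25 − 1681 = −1260.75.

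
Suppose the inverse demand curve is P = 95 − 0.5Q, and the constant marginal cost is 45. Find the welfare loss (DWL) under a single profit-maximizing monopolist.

DWL = 625

Perfect competition: P = MC = 45, so 95 − 0.5Q = 45 and Q = 100.
Monopoly sets MR = MC: 95 − Q = 45 ⇒ Q = 50, P = 95 − 0.5·50 = 70.
DWL is the triangle between Q = 50 and Q = 100: ½·(100 − 50)·(70 − 45) = 625.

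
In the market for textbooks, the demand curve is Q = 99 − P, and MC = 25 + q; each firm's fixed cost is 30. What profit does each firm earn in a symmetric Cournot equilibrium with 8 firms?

π_i = 52.14

Inverting demand: P = 99 − Q.
Cournot with 8 identical firms: the symmetric best-response condition is 99 − 9q = 25 + q. Each firm produces q = 7.4, total output Q = 59.2, price P = 39.8.
Each firm's profit = 39.8·7.4 − (25·7.4 + ½·1·7.4²) − 30 = 52.14.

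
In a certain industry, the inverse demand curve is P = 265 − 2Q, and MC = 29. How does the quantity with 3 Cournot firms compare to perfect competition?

With 3 symmetric Cournot firms, each firm's FOC gives 265 − 8q = 29, so q = 29.5, Q = 3·29.5 = 88.5, and P = 88.
Under competition P = MC = 29, so Q = (265 − 29)/2 = 118.

Cournot: Q = 88.5; Competition: Q = 118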